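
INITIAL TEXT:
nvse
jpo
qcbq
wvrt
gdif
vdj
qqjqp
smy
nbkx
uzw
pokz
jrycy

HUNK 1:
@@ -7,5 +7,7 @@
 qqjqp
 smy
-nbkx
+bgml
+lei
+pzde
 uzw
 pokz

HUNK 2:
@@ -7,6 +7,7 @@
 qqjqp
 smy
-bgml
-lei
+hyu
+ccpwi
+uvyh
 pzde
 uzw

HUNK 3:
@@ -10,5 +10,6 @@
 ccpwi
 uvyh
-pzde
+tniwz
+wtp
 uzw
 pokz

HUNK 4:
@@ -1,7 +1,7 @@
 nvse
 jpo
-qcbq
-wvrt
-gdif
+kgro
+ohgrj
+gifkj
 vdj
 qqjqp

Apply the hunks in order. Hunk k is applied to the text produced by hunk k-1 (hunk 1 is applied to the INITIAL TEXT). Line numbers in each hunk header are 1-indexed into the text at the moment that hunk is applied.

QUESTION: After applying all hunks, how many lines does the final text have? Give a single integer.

Hunk 1: at line 7 remove [nbkx] add [bgml,lei,pzde] -> 14 lines: nvse jpo qcbq wvrt gdif vdj qqjqp smy bgml lei pzde uzw pokz jrycy
Hunk 2: at line 7 remove [bgml,lei] add [hyu,ccpwi,uvyh] -> 15 lines: nvse jpo qcbq wvrt gdif vdj qqjqp smy hyu ccpwi uvyh pzde uzw pokz jrycy
Hunk 3: at line 10 remove [pzde] add [tniwz,wtp] -> 16 lines: nvse jpo qcbq wvrt gdif vdj qqjqp smy hyu ccpwi uvyh tniwz wtp uzw pokz jrycy
Hunk 4: at line 1 remove [qcbq,wvrt,gdif] add [kgro,ohgrj,gifkj] -> 16 lines: nvse jpo kgro ohgrj gifkj vdj qqjqp smy hyu ccpwi uvyh tniwz wtp uzw pokz jrycy
Final line count: 16

Answer: 16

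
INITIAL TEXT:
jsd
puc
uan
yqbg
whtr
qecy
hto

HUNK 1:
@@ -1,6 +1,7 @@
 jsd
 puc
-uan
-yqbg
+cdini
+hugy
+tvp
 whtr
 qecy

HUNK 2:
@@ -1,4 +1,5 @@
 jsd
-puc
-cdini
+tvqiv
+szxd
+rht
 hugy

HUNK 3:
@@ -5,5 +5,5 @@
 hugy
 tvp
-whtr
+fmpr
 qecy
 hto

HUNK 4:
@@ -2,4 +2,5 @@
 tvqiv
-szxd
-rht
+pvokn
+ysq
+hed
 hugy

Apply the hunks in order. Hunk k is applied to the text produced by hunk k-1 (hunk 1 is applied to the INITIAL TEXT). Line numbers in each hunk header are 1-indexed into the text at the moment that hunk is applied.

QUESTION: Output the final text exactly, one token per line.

Hunk 1: at line 1 remove [uan,yqbg] add [cdini,hugy,tvp] -> 8 lines: jsd puc cdini hugy tvp whtr qecy hto
Hunk 2: at line 1 remove [puc,cdini] add [tvqiv,szxd,rht] -> 9 lines: jsd tvqiv szxd rht hugy tvp whtr qecy hto
Hunk 3: at line 5 remove [whtr] add [fmpr] -> 9 lines: jsd tvqiv szxd rht hugy tvp fmpr qecy hto
Hunk 4: at line 2 remove [szxd,rht] add [pvokn,ysq,hed] -> 10 lines: jsd tvqiv pvokn ysq hed hugy tvp fmpr qecy hto

Answer: jsd
tvqiv
pvokn
ysq
hed
hugy
tvp
fmpr
qecy
hto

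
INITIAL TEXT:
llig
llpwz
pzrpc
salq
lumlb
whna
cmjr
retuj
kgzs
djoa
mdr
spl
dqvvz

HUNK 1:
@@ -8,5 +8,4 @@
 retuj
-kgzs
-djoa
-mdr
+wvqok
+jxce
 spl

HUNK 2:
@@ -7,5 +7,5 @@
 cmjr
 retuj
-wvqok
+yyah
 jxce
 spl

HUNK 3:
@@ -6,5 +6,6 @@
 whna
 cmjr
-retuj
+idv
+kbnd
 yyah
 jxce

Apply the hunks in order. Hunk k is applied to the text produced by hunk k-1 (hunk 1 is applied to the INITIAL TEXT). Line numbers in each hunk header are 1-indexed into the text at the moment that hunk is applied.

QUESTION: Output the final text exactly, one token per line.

Answer: llig
llpwz
pzrpc
salq
lumlb
whna
cmjr
idv
kbnd
yyah
jxce
spl
dqvvz

Derivation:
Hunk 1: at line 8 remove [kgzs,djoa,mdr] add [wvqok,jxce] -> 12 lines: llig llpwz pzrpc salq lumlb whna cmjr retuj wvqok jxce spl dqvvz
Hunk 2: at line 7 remove [wvqok] add [yyah] -> 12 lines: llig llpwz pzrpc salq lumlb whna cmjr retuj yyah jxce spl dqvvz
Hunk 3: at line 6 remove [retuj] add [idv,kbnd] -> 13 lines: llig llpwz pzrpc salq lumlb whna cmjr idv kbnd yyah jxce spl dqvvz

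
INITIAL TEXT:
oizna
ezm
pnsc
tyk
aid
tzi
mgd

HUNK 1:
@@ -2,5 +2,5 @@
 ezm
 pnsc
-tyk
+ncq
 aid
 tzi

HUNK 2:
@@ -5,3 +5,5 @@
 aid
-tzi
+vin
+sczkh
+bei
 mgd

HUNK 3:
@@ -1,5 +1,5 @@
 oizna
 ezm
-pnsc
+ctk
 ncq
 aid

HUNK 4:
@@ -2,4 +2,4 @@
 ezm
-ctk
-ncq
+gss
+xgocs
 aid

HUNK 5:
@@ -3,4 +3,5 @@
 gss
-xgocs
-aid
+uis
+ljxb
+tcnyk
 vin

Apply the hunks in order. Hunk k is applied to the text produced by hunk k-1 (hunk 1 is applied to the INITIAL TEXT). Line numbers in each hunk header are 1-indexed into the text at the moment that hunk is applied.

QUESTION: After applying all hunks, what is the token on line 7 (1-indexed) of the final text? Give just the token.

Hunk 1: at line 2 remove [tyk] add [ncq] -> 7 lines: oizna ezm pnsc ncq aid tzi mgd
Hunk 2: at line 5 remove [tzi] add [vin,sczkh,bei] -> 9 lines: oizna ezm pnsc ncq aid vin sczkh bei mgd
Hunk 3: at line 1 remove [pnsc] add [ctk] -> 9 lines: oizna ezm ctk ncq aid vin sczkh bei mgd
Hunk 4: at line 2 remove [ctk,ncq] add [gss,xgocs] -> 9 lines: oizna ezm gss xgocs aid vin sczkh bei mgd
Hunk 5: at line 3 remove [xgocs,aid] add [uis,ljxb,tcnyk] -> 10 lines: oizna ezm gss uis ljxb tcnyk vin sczkh bei mgd
Final line 7: vin

Answer: vin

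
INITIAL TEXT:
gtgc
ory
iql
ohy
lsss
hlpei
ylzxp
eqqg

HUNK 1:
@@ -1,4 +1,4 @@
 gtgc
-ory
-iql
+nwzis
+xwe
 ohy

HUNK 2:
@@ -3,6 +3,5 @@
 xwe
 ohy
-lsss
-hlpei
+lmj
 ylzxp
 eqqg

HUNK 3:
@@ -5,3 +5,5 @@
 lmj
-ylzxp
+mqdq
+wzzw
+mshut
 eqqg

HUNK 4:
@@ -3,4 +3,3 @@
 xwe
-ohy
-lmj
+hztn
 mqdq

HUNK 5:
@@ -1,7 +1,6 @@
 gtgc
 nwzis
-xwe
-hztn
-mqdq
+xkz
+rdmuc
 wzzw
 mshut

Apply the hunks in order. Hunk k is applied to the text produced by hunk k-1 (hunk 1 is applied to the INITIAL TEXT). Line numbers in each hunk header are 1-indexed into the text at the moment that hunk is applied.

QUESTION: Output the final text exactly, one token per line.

Hunk 1: at line 1 remove [ory,iql] add [nwzis,xwe] -> 8 lines: gtgc nwzis xwe ohy lsss hlpei ylzxp eqqg
Hunk 2: at line 3 remove [lsss,hlpei] add [lmj] -> 7 lines: gtgc nwzis xwe ohy lmj ylzxp eqqg
Hunk 3: at line 5 remove [ylzxp] add [mqdq,wzzw,mshut] -> 9 lines: gtgc nwzis xwe ohy lmj mqdq wzzw mshut eqqg
Hunk 4: at line 3 remove [ohy,lmj] add [hztn] -> 8 lines: gtgc nwzis xwe hztn mqdq wzzw mshut eqqg
Hunk 5: at line 1 remove [xwe,hztn,mqdq] add [xkz,rdmuc] -> 7 lines: gtgc nwzis xkz rdmuc wzzw mshut eqqg

Answer: gtgc
nwzis
xkz
rdmuc
wzzw
mshut
eqqg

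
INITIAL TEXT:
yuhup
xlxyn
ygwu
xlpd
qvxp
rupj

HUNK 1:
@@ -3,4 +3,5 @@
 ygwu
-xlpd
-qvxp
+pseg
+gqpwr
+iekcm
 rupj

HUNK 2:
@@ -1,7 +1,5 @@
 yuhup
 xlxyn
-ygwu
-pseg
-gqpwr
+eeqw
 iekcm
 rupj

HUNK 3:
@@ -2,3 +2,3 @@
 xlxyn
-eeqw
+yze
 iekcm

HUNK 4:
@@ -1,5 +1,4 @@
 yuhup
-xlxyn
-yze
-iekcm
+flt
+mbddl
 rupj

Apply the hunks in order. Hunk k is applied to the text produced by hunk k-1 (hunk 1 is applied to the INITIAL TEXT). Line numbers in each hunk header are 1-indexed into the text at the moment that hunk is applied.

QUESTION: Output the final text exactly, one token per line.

Answer: yuhup
flt
mbddl
rupj

Derivation:
Hunk 1: at line 3 remove [xlpd,qvxp] add [pseg,gqpwr,iekcm] -> 7 lines: yuhup xlxyn ygwu pseg gqpwr iekcm rupj
Hunk 2: at line 1 remove [ygwu,pseg,gqpwr] add [eeqw] -> 5 lines: yuhup xlxyn eeqw iekcm rupj
Hunk 3: at line 2 remove [eeqw] add [yze] -> 5 lines: yuhup xlxyn yze iekcm rupj
Hunk 4: at line 1 remove [xlxyn,yze,iekcm] add [flt,mbddl] -> 4 lines: yuhup flt mbddl rupj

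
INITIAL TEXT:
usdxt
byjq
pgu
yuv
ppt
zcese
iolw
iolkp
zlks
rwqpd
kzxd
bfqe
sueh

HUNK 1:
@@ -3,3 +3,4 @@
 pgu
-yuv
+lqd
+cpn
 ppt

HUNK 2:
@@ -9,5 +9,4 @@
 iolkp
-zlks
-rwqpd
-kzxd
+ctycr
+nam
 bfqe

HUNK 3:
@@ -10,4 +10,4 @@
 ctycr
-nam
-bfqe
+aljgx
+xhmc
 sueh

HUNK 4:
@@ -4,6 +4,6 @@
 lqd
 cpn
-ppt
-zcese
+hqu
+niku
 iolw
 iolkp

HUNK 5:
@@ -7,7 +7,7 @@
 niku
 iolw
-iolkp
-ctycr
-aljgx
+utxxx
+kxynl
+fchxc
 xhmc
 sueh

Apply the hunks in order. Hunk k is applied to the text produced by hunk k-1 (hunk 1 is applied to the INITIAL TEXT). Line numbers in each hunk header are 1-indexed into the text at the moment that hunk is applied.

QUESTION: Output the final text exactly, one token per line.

Hunk 1: at line 3 remove [yuv] add [lqd,cpn] -> 14 lines: usdxt byjq pgu lqd cpn ppt zcese iolw iolkp zlks rwqpd kzxd bfqe sueh
Hunk 2: at line 9 remove [zlks,rwqpd,kzxd] add [ctycr,nam] -> 13 lines: usdxt byjq pgu lqd cpn ppt zcese iolw iolkp ctycr nam bfqe sueh
Hunk 3: at line 10 remove [nam,bfqe] add [aljgx,xhmc] -> 13 lines: usdxt byjq pgu lqd cpn ppt zcese iolw iolkp ctycr aljgx xhmc sueh
Hunk 4: at line 4 remove [ppt,zcese] add [hqu,niku] -> 13 lines: usdxt byjq pgu lqd cpn hqu niku iolw iolkp ctycr aljgx xhmc sueh
Hunk 5: at line 7 remove [iolkp,ctycr,aljgx] add [utxxx,kxynl,fchxc] -> 13 lines: usdxt byjq pgu lqd cpn hqu niku iolw utxxx kxynl fchxc xhmc sueh

Answer: usdxt
byjq
pgu
lqd
cpn
hqu
niku
iolw
utxxx
kxynl
fchxc
xhmc
sueh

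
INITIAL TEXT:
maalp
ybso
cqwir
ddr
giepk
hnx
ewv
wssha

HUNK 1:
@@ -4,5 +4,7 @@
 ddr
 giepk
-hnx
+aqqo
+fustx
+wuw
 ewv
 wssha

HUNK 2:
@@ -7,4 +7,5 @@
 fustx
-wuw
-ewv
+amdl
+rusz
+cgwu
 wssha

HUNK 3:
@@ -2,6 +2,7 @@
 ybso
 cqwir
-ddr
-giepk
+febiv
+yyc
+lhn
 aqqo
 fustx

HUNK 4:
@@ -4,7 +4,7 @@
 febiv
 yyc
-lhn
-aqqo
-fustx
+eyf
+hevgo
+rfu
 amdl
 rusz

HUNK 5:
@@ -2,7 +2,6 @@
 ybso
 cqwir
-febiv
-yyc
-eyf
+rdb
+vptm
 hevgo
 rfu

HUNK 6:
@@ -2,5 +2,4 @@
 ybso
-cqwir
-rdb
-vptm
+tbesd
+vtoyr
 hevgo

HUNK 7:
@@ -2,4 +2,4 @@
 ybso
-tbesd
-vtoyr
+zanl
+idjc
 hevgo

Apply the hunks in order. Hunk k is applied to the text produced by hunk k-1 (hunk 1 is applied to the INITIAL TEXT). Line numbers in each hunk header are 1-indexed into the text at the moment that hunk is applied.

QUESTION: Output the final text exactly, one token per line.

Hunk 1: at line 4 remove [hnx] add [aqqo,fustx,wuw] -> 10 lines: maalp ybso cqwir ddr giepk aqqo fustx wuw ewv wssha
Hunk 2: at line 7 remove [wuw,ewv] add [amdl,rusz,cgwu] -> 11 lines: maalp ybso cqwir ddr giepk aqqo fustx amdl rusz cgwu wssha
Hunk 3: at line 2 remove [ddr,giepk] add [febiv,yyc,lhn] -> 12 lines: maalp ybso cqwir febiv yyc lhn aqqo fustx amdl rusz cgwu wssha
Hunk 4: at line 4 remove [lhn,aqqo,fustx] add [eyf,hevgo,rfu] -> 12 lines: maalp ybso cqwir febiv yyc eyf hevgo rfu amdl rusz cgwu wssha
Hunk 5: at line 2 remove [febiv,yyc,eyf] add [rdb,vptm] -> 11 lines: maalp ybso cqwir rdb vptm hevgo rfu amdl rusz cgwu wssha
Hunk 6: at line 2 remove [cqwir,rdb,vptm] add [tbesd,vtoyr] -> 10 lines: maalp ybso tbesd vtoyr hevgo rfu amdl rusz cgwu wssha
Hunk 7: at line 2 remove [tbesd,vtoyr] add [zanl,idjc] -> 10 lines: maalp ybso zanl idjc hevgo rfu amdl rusz cgwu wssha

Answer: maalp
ybso
zanl
idjc
hevgo
rfu
amdl
rusz
cgwu
wssha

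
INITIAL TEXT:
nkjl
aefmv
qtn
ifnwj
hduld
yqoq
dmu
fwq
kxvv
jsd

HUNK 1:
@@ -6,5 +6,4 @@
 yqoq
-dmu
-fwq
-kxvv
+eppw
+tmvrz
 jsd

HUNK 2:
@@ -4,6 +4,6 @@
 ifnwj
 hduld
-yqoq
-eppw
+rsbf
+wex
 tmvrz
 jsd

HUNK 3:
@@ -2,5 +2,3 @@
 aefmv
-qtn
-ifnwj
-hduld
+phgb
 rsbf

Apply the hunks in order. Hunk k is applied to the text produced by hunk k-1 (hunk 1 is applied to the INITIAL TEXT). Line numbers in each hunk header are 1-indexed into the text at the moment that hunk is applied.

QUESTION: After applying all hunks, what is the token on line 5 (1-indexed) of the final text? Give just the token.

Answer: wex

Derivation:
Hunk 1: at line 6 remove [dmu,fwq,kxvv] add [eppw,tmvrz] -> 9 lines: nkjl aefmv qtn ifnwj hduld yqoq eppw tmvrz jsd
Hunk 2: at line 4 remove [yqoq,eppw] add [rsbf,wex] -> 9 lines: nkjl aefmv qtn ifnwj hduld rsbf wex tmvrz jsd
Hunk 3: at line 2 remove [qtn,ifnwj,hduld] add [phgb] -> 7 lines: nkjl aefmv phgb rsbf wex tmvrz jsd
Final line 5: wex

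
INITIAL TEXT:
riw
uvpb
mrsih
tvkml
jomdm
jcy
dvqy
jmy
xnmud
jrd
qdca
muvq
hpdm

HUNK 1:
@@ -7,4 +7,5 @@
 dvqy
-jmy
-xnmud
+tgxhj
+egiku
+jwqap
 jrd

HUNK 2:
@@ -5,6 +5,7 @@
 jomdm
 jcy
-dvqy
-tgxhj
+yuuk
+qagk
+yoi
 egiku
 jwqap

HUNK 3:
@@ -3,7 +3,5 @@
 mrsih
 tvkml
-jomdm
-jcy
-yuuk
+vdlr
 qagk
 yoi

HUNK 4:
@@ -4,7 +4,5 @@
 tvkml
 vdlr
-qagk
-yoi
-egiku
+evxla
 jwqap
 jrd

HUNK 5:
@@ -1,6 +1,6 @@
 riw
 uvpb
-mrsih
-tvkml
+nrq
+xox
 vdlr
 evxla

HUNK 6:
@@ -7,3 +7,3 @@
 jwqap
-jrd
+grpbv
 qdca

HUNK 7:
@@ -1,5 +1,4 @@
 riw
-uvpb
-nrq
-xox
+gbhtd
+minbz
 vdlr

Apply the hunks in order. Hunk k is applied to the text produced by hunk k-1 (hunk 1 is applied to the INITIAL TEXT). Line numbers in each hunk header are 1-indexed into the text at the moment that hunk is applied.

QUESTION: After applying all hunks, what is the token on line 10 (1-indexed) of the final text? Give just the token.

Hunk 1: at line 7 remove [jmy,xnmud] add [tgxhj,egiku,jwqap] -> 14 lines: riw uvpb mrsih tvkml jomdm jcy dvqy tgxhj egiku jwqap jrd qdca muvq hpdm
Hunk 2: at line 5 remove [dvqy,tgxhj] add [yuuk,qagk,yoi] -> 15 lines: riw uvpb mrsih tvkml jomdm jcy yuuk qagk yoi egiku jwqap jrd qdca muvq hpdm
Hunk 3: at line 3 remove [jomdm,jcy,yuuk] add [vdlr] -> 13 lines: riw uvpb mrsih tvkml vdlr qagk yoi egiku jwqap jrd qdca muvq hpdm
Hunk 4: at line 4 remove [qagk,yoi,egiku] add [evxla] -> 11 lines: riw uvpb mrsih tvkml vdlr evxla jwqap jrd qdca muvq hpdm
Hunk 5: at line 1 remove [mrsih,tvkml] add [nrq,xox] -> 11 lines: riw uvpb nrq xox vdlr evxla jwqap jrd qdca muvq hpdm
Hunk 6: at line 7 remove [jrd] add [grpbv] -> 11 lines: riw uvpb nrq xox vdlr evxla jwqap grpbv qdca muvq hpdm
Hunk 7: at line 1 remove [uvpb,nrq,xox] add [gbhtd,minbz] -> 10 lines: riw gbhtd minbz vdlr evxla jwqap grpbv qdca muvq hpdm
Final line 10: hpdm

Answer: hpdm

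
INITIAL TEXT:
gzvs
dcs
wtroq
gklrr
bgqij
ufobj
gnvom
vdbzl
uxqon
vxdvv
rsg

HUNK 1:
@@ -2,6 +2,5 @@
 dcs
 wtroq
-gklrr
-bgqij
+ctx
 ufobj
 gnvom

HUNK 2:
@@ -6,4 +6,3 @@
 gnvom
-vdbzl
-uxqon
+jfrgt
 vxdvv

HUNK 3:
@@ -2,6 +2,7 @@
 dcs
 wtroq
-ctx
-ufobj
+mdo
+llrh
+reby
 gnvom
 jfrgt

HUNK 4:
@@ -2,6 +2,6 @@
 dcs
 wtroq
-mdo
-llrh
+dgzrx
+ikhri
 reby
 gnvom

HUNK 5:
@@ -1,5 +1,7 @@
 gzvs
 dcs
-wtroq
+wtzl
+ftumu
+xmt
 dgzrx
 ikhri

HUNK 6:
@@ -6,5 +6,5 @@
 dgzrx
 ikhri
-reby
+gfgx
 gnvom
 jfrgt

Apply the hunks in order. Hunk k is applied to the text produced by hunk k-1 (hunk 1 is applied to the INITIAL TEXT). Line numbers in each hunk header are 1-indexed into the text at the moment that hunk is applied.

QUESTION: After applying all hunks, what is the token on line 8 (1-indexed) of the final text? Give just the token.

Hunk 1: at line 2 remove [gklrr,bgqij] add [ctx] -> 10 lines: gzvs dcs wtroq ctx ufobj gnvom vdbzl uxqon vxdvv rsg
Hunk 2: at line 6 remove [vdbzl,uxqon] add [jfrgt] -> 9 lines: gzvs dcs wtroq ctx ufobj gnvom jfrgt vxdvv rsg
Hunk 3: at line 2 remove [ctx,ufobj] add [mdo,llrh,reby] -> 10 lines: gzvs dcs wtroq mdo llrh reby gnvom jfrgt vxdvv rsg
Hunk 4: at line 2 remove [mdo,llrh] add [dgzrx,ikhri] -> 10 lines: gzvs dcs wtroq dgzrx ikhri reby gnvom jfrgt vxdvv rsg
Hunk 5: at line 1 remove [wtroq] add [wtzl,ftumu,xmt] -> 12 lines: gzvs dcs wtzl ftumu xmt dgzrx ikhri reby gnvom jfrgt vxdvv rsg
Hunk 6: at line 6 remove [reby] add [gfgx] -> 12 lines: gzvs dcs wtzl ftumu xmt dgzrx ikhri gfgx gnvom jfrgt vxdvv rsg
Final line 8: gfgx

Answer: gfgx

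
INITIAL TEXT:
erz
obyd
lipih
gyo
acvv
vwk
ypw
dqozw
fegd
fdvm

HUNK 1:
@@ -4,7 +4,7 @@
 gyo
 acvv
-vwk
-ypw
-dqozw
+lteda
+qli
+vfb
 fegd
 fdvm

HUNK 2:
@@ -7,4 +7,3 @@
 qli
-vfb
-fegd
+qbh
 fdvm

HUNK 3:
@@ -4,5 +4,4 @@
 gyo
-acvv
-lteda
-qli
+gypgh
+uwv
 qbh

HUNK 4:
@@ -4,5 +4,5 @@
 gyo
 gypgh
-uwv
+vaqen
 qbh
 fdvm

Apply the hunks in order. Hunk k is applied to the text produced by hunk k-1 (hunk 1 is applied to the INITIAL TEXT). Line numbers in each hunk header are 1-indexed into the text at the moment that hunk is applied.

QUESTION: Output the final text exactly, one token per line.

Hunk 1: at line 4 remove [vwk,ypw,dqozw] add [lteda,qli,vfb] -> 10 lines: erz obyd lipih gyo acvv lteda qli vfb fegd fdvm
Hunk 2: at line 7 remove [vfb,fegd] add [qbh] -> 9 lines: erz obyd lipih gyo acvv lteda qli qbh fdvm
Hunk 3: at line 4 remove [acvv,lteda,qli] add [gypgh,uwv] -> 8 lines: erz obyd lipih gyo gypgh uwv qbh fdvm
Hunk 4: at line 4 remove [uwv] add [vaqen] -> 8 lines: erz obyd lipih gyo gypgh vaqen qbh fdvm

Answer: erz
obyd
lipih
gyo
gypgh
vaqen
qbh
fdvm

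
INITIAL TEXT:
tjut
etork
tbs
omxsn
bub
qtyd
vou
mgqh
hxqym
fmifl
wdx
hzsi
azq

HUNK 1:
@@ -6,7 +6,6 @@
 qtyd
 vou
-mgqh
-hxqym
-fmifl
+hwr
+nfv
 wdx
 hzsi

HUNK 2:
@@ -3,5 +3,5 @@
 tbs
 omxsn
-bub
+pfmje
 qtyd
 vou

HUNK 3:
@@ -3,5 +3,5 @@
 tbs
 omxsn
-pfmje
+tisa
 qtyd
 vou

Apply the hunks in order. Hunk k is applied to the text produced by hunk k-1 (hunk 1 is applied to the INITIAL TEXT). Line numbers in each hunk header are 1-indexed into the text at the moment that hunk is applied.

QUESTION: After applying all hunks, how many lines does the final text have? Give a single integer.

Hunk 1: at line 6 remove [mgqh,hxqym,fmifl] add [hwr,nfv] -> 12 lines: tjut etork tbs omxsn bub qtyd vou hwr nfv wdx hzsi azq
Hunk 2: at line 3 remove [bub] add [pfmje] -> 12 lines: tjut etork tbs omxsn pfmje qtyd vou hwr nfv wdx hzsi azq
Hunk 3: at line 3 remove [pfmje] add [tisa] -> 12 lines: tjut etork tbs omxsn tisa qtyd vou hwr nfv wdx hzsi azq
Final line count: 12

Answer: 12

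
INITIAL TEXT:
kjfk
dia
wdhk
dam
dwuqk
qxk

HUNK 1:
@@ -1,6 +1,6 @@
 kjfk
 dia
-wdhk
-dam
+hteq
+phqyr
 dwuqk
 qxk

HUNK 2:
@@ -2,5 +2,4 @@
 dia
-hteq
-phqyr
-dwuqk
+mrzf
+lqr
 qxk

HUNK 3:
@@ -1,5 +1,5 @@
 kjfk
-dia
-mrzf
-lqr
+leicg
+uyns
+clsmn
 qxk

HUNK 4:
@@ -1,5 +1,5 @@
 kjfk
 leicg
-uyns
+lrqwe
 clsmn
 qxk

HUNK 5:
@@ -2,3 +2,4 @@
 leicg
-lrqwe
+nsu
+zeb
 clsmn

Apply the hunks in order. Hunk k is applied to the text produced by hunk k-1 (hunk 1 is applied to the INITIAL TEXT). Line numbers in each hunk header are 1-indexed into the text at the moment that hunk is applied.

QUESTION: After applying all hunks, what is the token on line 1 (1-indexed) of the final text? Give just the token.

Answer: kjfk

Derivation:
Hunk 1: at line 1 remove [wdhk,dam] add [hteq,phqyr] -> 6 lines: kjfk dia hteq phqyr dwuqk qxk
Hunk 2: at line 2 remove [hteq,phqyr,dwuqk] add [mrzf,lqr] -> 5 lines: kjfk dia mrzf lqr qxk
Hunk 3: at line 1 remove [dia,mrzf,lqr] add [leicg,uyns,clsmn] -> 5 lines: kjfk leicg uyns clsmn qxk
Hunk 4: at line 1 remove [uyns] add [lrqwe] -> 5 lines: kjfk leicg lrqwe clsmn qxk
Hunk 5: at line 2 remove [lrqwe] add [nsu,zeb] -> 6 lines: kjfk leicg nsu zeb clsmn qxk
Final line 1: kjfk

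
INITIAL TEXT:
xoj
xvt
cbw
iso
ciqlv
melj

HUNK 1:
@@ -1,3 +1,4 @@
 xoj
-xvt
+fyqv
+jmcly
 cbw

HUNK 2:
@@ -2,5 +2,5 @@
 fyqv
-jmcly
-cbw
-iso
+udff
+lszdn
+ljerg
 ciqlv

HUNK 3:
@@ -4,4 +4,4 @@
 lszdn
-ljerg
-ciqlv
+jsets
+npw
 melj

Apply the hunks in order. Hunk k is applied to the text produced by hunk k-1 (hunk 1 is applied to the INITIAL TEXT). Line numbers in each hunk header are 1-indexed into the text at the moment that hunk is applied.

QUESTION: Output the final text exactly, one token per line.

Hunk 1: at line 1 remove [xvt] add [fyqv,jmcly] -> 7 lines: xoj fyqv jmcly cbw iso ciqlv melj
Hunk 2: at line 2 remove [jmcly,cbw,iso] add [udff,lszdn,ljerg] -> 7 lines: xoj fyqv udff lszdn ljerg ciqlv melj
Hunk 3: at line 4 remove [ljerg,ciqlv] add [jsets,npw] -> 7 lines: xoj fyqv udff lszdn jsets npw melj

Answer: xoj
fyqv
udff
lszdn
jsets
npw
melj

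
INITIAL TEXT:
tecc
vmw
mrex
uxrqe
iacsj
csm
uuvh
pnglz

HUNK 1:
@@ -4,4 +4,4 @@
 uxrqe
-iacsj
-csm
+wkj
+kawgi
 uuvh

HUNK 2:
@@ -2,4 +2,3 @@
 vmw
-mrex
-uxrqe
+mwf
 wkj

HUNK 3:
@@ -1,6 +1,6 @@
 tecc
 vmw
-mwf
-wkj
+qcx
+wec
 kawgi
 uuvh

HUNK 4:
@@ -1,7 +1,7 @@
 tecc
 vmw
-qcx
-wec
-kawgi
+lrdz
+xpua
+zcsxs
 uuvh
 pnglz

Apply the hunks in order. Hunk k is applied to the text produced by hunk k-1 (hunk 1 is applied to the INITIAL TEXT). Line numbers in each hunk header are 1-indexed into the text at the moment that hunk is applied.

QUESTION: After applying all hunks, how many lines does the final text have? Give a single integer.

Answer: 7

Derivation:
Hunk 1: at line 4 remove [iacsj,csm] add [wkj,kawgi] -> 8 lines: tecc vmw mrex uxrqe wkj kawgi uuvh pnglz
Hunk 2: at line 2 remove [mrex,uxrqe] add [mwf] -> 7 lines: tecc vmw mwf wkj kawgi uuvh pnglz
Hunk 3: at line 1 remove [mwf,wkj] add [qcx,wec] -> 7 lines: tecc vmw qcx wec kawgi uuvh pnglz
Hunk 4: at line 1 remove [qcx,wec,kawgi] add [lrdz,xpua,zcsxs] -> 7 lines: tecc vmw lrdz xpua zcsxs uuvh pnglz
Final line count: 7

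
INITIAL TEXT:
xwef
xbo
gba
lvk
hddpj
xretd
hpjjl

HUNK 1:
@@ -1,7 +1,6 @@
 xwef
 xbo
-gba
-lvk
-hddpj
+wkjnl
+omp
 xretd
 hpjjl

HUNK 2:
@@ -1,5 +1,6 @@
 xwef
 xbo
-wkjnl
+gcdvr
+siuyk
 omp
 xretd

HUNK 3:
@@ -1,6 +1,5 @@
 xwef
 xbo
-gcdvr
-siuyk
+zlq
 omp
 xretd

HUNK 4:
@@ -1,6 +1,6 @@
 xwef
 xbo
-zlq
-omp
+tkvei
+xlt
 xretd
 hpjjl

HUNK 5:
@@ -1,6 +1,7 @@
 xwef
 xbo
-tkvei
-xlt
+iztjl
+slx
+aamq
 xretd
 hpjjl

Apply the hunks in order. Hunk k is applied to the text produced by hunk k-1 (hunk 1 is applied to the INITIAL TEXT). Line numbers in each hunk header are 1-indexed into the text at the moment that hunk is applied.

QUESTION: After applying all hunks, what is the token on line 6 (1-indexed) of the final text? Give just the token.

Hunk 1: at line 1 remove [gba,lvk,hddpj] add [wkjnl,omp] -> 6 lines: xwef xbo wkjnl omp xretd hpjjl
Hunk 2: at line 1 remove [wkjnl] add [gcdvr,siuyk] -> 7 lines: xwef xbo gcdvr siuyk omp xretd hpjjl
Hunk 3: at line 1 remove [gcdvr,siuyk] add [zlq] -> 6 lines: xwef xbo zlq omp xretd hpjjl
Hunk 4: at line 1 remove [zlq,omp] add [tkvei,xlt] -> 6 lines: xwef xbo tkvei xlt xretd hpjjl
Hunk 5: at line 1 remove [tkvei,xlt] add [iztjl,slx,aamq] -> 7 lines: xwef xbo iztjl slx aamq xretd hpjjl
Final line 6: xretd

Answer: xretd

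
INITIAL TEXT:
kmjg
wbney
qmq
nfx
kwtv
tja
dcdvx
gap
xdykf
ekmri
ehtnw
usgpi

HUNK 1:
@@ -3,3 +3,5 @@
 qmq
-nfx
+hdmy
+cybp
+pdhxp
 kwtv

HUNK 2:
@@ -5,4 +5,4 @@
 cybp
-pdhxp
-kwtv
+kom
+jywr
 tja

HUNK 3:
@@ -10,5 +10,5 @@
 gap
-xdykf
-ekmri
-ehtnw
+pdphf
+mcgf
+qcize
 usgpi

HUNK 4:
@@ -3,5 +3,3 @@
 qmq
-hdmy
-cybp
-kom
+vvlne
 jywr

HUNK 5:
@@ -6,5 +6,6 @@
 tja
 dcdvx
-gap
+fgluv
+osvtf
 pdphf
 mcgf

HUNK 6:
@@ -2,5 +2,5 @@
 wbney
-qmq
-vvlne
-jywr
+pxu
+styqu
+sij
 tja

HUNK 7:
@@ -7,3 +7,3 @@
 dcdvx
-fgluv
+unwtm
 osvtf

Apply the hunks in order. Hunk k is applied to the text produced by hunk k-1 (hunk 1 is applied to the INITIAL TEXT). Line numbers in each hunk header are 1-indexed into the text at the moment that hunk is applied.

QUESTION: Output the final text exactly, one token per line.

Hunk 1: at line 3 remove [nfx] add [hdmy,cybp,pdhxp] -> 14 lines: kmjg wbney qmq hdmy cybp pdhxp kwtv tja dcdvx gap xdykf ekmri ehtnw usgpi
Hunk 2: at line 5 remove [pdhxp,kwtv] add [kom,jywr] -> 14 lines: kmjg wbney qmq hdmy cybp kom jywr tja dcdvx gap xdykf ekmri ehtnw usgpi
Hunk 3: at line 10 remove [xdykf,ekmri,ehtnw] add [pdphf,mcgf,qcize] -> 14 lines: kmjg wbney qmq hdmy cybp kom jywr tja dcdvx gap pdphf mcgf qcize usgpi
Hunk 4: at line 3 remove [hdmy,cybp,kom] add [vvlne] -> 12 lines: kmjg wbney qmq vvlne jywr tja dcdvx gap pdphf mcgf qcize usgpi
Hunk 5: at line 6 remove [gap] add [fgluv,osvtf] -> 13 lines: kmjg wbney qmq vvlne jywr tja dcdvx fgluv osvtf pdphf mcgf qcize usgpi
Hunk 6: at line 2 remove [qmq,vvlne,jywr] add [pxu,styqu,sij] -> 13 lines: kmjg wbney pxu styqu sij tja dcdvx fgluv osvtf pdphf mcgf qcize usgpi
Hunk 7: at line 7 remove [fgluv] add [unwtm] -> 13 lines: kmjg wbney pxu styqu sij tja dcdvx unwtm osvtf pdphf mcgf qcize usgpi

Answer: kmjg
wbney
pxu
styqu
sij
tja
dcdvx
unwtm
osvtf
pdphf
mcgf
qcize
usgpi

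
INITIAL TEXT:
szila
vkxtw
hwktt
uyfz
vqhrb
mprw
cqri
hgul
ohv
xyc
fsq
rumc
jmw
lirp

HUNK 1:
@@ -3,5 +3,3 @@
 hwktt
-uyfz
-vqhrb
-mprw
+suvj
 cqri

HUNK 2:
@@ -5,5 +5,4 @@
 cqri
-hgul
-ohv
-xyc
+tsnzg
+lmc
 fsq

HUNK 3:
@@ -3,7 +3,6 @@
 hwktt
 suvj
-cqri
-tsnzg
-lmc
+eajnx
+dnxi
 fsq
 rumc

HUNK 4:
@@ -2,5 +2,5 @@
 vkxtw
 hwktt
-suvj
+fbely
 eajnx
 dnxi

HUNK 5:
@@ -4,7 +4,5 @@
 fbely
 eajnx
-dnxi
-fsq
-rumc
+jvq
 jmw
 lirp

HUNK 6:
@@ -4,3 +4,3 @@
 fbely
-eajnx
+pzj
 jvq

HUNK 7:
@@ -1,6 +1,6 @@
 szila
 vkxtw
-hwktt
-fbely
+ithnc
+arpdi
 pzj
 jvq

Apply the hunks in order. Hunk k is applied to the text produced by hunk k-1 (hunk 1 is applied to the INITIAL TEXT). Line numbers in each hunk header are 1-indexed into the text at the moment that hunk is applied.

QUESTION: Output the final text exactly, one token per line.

Answer: szila
vkxtw
ithnc
arpdi
pzj
jvq
jmw
lirp

Derivation:
Hunk 1: at line 3 remove [uyfz,vqhrb,mprw] add [suvj] -> 12 lines: szila vkxtw hwktt suvj cqri hgul ohv xyc fsq rumc jmw lirp
Hunk 2: at line 5 remove [hgul,ohv,xyc] add [tsnzg,lmc] -> 11 lines: szila vkxtw hwktt suvj cqri tsnzg lmc fsq rumc jmw lirp
Hunk 3: at line 3 remove [cqri,tsnzg,lmc] add [eajnx,dnxi] -> 10 lines: szila vkxtw hwktt suvj eajnx dnxi fsq rumc jmw lirp
Hunk 4: at line 2 remove [suvj] add [fbely] -> 10 lines: szila vkxtw hwktt fbely eajnx dnxi fsq rumc jmw lirp
Hunk 5: at line 4 remove [dnxi,fsq,rumc] add [jvq] -> 8 lines: szila vkxtw hwktt fbely eajnx jvq jmw lirp
Hunk 6: at line 4 remove [eajnx] add [pzj] -> 8 lines: szila vkxtw hwktt fbely pzj jvq jmw lirp
Hunk 7: at line 1 remove [hwktt,fbely] add [ithnc,arpdi] -> 8 lines: szila vkxtw ithnc arpdi pzj jvq jmw lirp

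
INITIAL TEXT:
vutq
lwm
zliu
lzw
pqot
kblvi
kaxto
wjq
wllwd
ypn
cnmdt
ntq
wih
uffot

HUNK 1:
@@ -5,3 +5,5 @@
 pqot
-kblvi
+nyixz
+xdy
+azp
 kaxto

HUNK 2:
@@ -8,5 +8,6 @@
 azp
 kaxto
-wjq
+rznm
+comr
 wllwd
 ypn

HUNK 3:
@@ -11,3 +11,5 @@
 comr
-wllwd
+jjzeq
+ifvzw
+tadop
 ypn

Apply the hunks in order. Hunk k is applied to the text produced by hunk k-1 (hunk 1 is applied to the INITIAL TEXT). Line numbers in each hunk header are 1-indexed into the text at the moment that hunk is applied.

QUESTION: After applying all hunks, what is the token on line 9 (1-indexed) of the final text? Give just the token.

Hunk 1: at line 5 remove [kblvi] add [nyixz,xdy,azp] -> 16 lines: vutq lwm zliu lzw pqot nyixz xdy azp kaxto wjq wllwd ypn cnmdt ntq wih uffot
Hunk 2: at line 8 remove [wjq] add [rznm,comr] -> 17 lines: vutq lwm zliu lzw pqot nyixz xdy azp kaxto rznm comr wllwd ypn cnmdt ntq wih uffot
Hunk 3: at line 11 remove [wllwd] add [jjzeq,ifvzw,tadop] -> 19 lines: vutq lwm zliu lzw pqot nyixz xdy azp kaxto rznm comr jjzeq ifvzw tadop ypn cnmdt ntq wih uffot
Final line 9: kaxto

Answer: kaxto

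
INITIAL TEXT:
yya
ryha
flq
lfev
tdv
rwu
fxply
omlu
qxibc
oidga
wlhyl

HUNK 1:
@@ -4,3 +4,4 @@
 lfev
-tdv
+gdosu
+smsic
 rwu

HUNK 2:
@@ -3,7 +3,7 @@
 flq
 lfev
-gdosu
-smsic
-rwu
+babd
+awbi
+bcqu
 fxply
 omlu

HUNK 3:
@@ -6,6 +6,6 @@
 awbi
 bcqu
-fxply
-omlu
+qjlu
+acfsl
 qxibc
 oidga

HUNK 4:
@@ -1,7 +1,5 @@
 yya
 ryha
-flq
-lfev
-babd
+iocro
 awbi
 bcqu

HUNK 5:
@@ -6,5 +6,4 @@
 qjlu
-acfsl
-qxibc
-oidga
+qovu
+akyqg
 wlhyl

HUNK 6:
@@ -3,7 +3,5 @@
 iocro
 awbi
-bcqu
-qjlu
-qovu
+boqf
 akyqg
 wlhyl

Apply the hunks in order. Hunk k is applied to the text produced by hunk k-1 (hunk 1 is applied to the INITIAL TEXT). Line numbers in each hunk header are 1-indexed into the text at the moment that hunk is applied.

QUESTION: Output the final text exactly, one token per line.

Answer: yya
ryha
iocro
awbi
boqf
akyqg
wlhyl

Derivation:
Hunk 1: at line 4 remove [tdv] add [gdosu,smsic] -> 12 lines: yya ryha flq lfev gdosu smsic rwu fxply omlu qxibc oidga wlhyl
Hunk 2: at line 3 remove [gdosu,smsic,rwu] add [babd,awbi,bcqu] -> 12 lines: yya ryha flq lfev babd awbi bcqu fxply omlu qxibc oidga wlhyl
Hunk 3: at line 6 remove [fxply,omlu] add [qjlu,acfsl] -> 12 lines: yya ryha flq lfev babd awbi bcqu qjlu acfsl qxibc oidga wlhyl
Hunk 4: at line 1 remove [flq,lfev,babd] add [iocro] -> 10 lines: yya ryha iocro awbi bcqu qjlu acfsl qxibc oidga wlhyl
Hunk 5: at line 6 remove [acfsl,qxibc,oidga] add [qovu,akyqg] -> 9 lines: yya ryha iocro awbi bcqu qjlu qovu akyqg wlhyl
Hunk 6: at line 3 remove [bcqu,qjlu,qovu] add [boqf] -> 7 lines: yya ryha iocro awbi boqf akyqg wlhyl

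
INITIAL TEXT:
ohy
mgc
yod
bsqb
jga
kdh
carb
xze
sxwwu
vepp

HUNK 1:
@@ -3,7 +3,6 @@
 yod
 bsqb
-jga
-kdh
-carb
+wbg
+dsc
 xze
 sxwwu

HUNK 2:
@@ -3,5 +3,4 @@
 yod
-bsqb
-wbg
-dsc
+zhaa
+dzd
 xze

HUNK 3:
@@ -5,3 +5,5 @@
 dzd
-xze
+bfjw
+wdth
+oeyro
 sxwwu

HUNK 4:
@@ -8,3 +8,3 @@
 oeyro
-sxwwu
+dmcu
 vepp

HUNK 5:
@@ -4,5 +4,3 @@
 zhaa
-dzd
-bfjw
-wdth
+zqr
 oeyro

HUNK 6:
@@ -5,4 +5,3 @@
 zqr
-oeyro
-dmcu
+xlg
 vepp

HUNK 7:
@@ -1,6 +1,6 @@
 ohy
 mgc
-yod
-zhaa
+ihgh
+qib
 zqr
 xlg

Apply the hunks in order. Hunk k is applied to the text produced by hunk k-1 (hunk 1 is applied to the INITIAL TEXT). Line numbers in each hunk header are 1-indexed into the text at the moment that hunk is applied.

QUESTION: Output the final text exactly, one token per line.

Answer: ohy
mgc
ihgh
qib
zqr
xlg
vepp

Derivation:
Hunk 1: at line 3 remove [jga,kdh,carb] add [wbg,dsc] -> 9 lines: ohy mgc yod bsqb wbg dsc xze sxwwu vepp
Hunk 2: at line 3 remove [bsqb,wbg,dsc] add [zhaa,dzd] -> 8 lines: ohy mgc yod zhaa dzd xze sxwwu vepp
Hunk 3: at line 5 remove [xze] add [bfjw,wdth,oeyro] -> 10 lines: ohy mgc yod zhaa dzd bfjw wdth oeyro sxwwu vepp
Hunk 4: at line 8 remove [sxwwu] add [dmcu] -> 10 lines: ohy mgc yod zhaa dzd bfjw wdth oeyro dmcu vepp
Hunk 5: at line 4 remove [dzd,bfjw,wdth] add [zqr] -> 8 lines: ohy mgc yod zhaa zqr oeyro dmcu vepp
Hunk 6: at line 5 remove [oeyro,dmcu] add [xlg] -> 7 lines: ohy mgc yod zhaa zqr xlg vepp
Hunk 7: at line 1 remove [yod,zhaa] add [ihgh,qib] -> 7 lines: ohy mgc ihgh qib zqr xlg vepp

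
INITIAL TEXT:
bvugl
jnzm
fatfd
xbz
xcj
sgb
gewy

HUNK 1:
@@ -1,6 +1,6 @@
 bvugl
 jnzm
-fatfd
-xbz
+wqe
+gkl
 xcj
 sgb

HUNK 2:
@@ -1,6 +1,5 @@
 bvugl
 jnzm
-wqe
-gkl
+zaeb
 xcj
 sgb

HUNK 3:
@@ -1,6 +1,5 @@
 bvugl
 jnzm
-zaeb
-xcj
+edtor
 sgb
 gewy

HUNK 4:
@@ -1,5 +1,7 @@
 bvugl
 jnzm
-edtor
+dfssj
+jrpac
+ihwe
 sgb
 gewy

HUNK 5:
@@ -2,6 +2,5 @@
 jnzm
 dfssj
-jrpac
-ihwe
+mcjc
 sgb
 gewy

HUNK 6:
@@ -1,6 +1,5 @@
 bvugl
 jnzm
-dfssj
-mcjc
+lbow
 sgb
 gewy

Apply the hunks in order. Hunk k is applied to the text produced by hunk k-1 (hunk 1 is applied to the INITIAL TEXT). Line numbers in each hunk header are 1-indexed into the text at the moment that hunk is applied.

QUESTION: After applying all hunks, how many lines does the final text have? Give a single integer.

Answer: 5

Derivation:
Hunk 1: at line 1 remove [fatfd,xbz] add [wqe,gkl] -> 7 lines: bvugl jnzm wqe gkl xcj sgb gewy
Hunk 2: at line 1 remove [wqe,gkl] add [zaeb] -> 6 lines: bvugl jnzm zaeb xcj sgb gewy
Hunk 3: at line 1 remove [zaeb,xcj] add [edtor] -> 5 lines: bvugl jnzm edtor sgb gewy
Hunk 4: at line 1 remove [edtor] add [dfssj,jrpac,ihwe] -> 7 lines: bvugl jnzm dfssj jrpac ihwe sgb gewy
Hunk 5: at line 2 remove [jrpac,ihwe] add [mcjc] -> 6 lines: bvugl jnzm dfssj mcjc sgb gewy
Hunk 6: at line 1 remove [dfssj,mcjc] add [lbow] -> 5 lines: bvugl jnzm lbow sgb gewy
Final line count: 5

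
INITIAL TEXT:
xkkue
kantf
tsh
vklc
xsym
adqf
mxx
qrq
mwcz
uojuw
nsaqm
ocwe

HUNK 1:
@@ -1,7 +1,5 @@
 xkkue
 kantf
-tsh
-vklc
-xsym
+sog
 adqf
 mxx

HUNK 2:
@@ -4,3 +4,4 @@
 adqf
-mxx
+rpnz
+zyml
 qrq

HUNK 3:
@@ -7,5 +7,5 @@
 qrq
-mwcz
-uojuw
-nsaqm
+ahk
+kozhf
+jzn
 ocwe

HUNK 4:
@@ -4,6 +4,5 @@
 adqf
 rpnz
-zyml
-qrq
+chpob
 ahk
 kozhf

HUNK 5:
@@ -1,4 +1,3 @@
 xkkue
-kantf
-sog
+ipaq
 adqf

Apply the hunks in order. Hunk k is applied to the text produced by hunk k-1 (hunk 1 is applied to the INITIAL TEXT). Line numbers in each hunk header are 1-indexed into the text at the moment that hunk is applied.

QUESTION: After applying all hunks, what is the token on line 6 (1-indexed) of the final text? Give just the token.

Hunk 1: at line 1 remove [tsh,vklc,xsym] add [sog] -> 10 lines: xkkue kantf sog adqf mxx qrq mwcz uojuw nsaqm ocwe
Hunk 2: at line 4 remove [mxx] add [rpnz,zyml] -> 11 lines: xkkue kantf sog adqf rpnz zyml qrq mwcz uojuw nsaqm ocwe
Hunk 3: at line 7 remove [mwcz,uojuw,nsaqm] add [ahk,kozhf,jzn] -> 11 lines: xkkue kantf sog adqf rpnz zyml qrq ahk kozhf jzn ocwe
Hunk 4: at line 4 remove [zyml,qrq] add [chpob] -> 10 lines: xkkue kantf sog adqf rpnz chpob ahk kozhf jzn ocwe
Hunk 5: at line 1 remove [kantf,sog] add [ipaq] -> 9 lines: xkkue ipaq adqf rpnz chpob ahk kozhf jzn ocwe
Final line 6: ahk

Answer: ahk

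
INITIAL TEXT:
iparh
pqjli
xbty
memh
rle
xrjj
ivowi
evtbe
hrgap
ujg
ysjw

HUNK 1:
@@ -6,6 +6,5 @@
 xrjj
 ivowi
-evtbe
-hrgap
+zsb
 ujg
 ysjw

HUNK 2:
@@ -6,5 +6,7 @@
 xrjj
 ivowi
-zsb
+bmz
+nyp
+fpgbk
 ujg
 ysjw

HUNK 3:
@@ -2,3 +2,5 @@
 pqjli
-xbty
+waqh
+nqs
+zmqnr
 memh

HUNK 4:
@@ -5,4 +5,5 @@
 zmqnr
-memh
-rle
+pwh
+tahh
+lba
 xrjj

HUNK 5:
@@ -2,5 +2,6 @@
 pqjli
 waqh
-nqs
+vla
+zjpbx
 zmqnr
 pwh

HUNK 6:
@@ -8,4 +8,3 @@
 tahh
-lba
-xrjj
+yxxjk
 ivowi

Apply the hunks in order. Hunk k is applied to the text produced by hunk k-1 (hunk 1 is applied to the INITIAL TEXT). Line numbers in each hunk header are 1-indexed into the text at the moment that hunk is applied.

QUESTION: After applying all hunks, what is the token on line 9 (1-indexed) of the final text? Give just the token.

Hunk 1: at line 6 remove [evtbe,hrgap] add [zsb] -> 10 lines: iparh pqjli xbty memh rle xrjj ivowi zsb ujg ysjw
Hunk 2: at line 6 remove [zsb] add [bmz,nyp,fpgbk] -> 12 lines: iparh pqjli xbty memh rle xrjj ivowi bmz nyp fpgbk ujg ysjw
Hunk 3: at line 2 remove [xbty] add [waqh,nqs,zmqnr] -> 14 lines: iparh pqjli waqh nqs zmqnr memh rle xrjj ivowi bmz nyp fpgbk ujg ysjw
Hunk 4: at line 5 remove [memh,rle] add [pwh,tahh,lba] -> 15 lines: iparh pqjli waqh nqs zmqnr pwh tahh lba xrjj ivowi bmz nyp fpgbk ujg ysjw
Hunk 5: at line 2 remove [nqs] add [vla,zjpbx] -> 16 lines: iparh pqjli waqh vla zjpbx zmqnr pwh tahh lba xrjj ivowi bmz nyp fpgbk ujg ysjw
Hunk 6: at line 8 remove [lba,xrjj] add [yxxjk] -> 15 lines: iparh pqjli waqh vla zjpbx zmqnr pwh tahh yxxjk ivowi bmz nyp fpgbk ujg ysjw
Final line 9: yxxjk

Answer: yxxjk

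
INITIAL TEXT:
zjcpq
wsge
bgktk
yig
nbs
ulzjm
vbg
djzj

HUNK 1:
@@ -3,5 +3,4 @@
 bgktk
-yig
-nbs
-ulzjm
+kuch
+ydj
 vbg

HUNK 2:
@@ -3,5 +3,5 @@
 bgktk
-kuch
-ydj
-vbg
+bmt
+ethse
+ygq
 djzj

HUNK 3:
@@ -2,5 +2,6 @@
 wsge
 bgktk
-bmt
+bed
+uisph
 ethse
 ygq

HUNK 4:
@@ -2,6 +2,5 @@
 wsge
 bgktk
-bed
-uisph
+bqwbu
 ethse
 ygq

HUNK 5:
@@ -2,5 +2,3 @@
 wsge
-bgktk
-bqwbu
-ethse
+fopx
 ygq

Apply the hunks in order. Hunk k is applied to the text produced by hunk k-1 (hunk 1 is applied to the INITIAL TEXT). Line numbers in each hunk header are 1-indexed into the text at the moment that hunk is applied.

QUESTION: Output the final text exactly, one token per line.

Answer: zjcpq
wsge
fopx
ygq
djzj

Derivation:
Hunk 1: at line 3 remove [yig,nbs,ulzjm] add [kuch,ydj] -> 7 lines: zjcpq wsge bgktk kuch ydj vbg djzj
Hunk 2: at line 3 remove [kuch,ydj,vbg] add [bmt,ethse,ygq] -> 7 lines: zjcpq wsge bgktk bmt ethse ygq djzj
Hunk 3: at line 2 remove [bmt] add [bed,uisph] -> 8 lines: zjcpq wsge bgktk bed uisph ethse ygq djzj
Hunk 4: at line 2 remove [bed,uisph] add [bqwbu] -> 7 lines: zjcpq wsge bgktk bqwbu ethse ygq djzj
Hunk 5: at line 2 remove [bgktk,bqwbu,ethse] add [fopx] -> 5 lines: zjcpq wsge fopx ygq djzj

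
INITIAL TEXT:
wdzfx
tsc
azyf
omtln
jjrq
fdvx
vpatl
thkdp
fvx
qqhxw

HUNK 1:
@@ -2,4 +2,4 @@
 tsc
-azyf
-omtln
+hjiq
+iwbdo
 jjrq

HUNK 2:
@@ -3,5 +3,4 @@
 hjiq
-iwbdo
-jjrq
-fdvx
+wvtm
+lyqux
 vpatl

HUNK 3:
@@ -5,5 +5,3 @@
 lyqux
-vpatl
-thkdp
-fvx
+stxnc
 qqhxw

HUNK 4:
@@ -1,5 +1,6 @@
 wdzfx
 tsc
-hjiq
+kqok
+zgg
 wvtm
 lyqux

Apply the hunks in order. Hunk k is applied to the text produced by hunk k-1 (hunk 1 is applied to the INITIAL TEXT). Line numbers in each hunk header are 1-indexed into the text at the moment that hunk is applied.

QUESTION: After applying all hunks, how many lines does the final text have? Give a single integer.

Answer: 8

Derivation:
Hunk 1: at line 2 remove [azyf,omtln] add [hjiq,iwbdo] -> 10 lines: wdzfx tsc hjiq iwbdo jjrq fdvx vpatl thkdp fvx qqhxw
Hunk 2: at line 3 remove [iwbdo,jjrq,fdvx] add [wvtm,lyqux] -> 9 lines: wdzfx tsc hjiq wvtm lyqux vpatl thkdp fvx qqhxw
Hunk 3: at line 5 remove [vpatl,thkdp,fvx] add [stxnc] -> 7 lines: wdzfx tsc hjiq wvtm lyqux stxnc qqhxw
Hunk 4: at line 1 remove [hjiq] add [kqok,zgg] -> 8 lines: wdzfx tsc kqok zgg wvtm lyqux stxnc qqhxw
Final line count: 8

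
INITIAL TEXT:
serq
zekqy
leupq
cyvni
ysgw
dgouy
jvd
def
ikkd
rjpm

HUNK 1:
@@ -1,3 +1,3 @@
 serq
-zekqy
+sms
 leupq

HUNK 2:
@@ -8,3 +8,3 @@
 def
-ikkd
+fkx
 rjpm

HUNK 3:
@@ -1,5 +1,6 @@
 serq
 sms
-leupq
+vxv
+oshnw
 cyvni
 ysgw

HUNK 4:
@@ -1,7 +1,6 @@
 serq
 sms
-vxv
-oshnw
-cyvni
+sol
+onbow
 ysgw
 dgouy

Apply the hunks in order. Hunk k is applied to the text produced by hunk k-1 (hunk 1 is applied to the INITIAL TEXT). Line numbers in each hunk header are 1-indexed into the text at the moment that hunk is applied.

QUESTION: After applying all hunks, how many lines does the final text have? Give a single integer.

Answer: 10

Derivation:
Hunk 1: at line 1 remove [zekqy] add [sms] -> 10 lines: serq sms leupq cyvni ysgw dgouy jvd def ikkd rjpm
Hunk 2: at line 8 remove [ikkd] add [fkx] -> 10 lines: serq sms leupq cyvni ysgw dgouy jvd def fkx rjpm
Hunk 3: at line 1 remove [leupq] add [vxv,oshnw] -> 11 lines: serq sms vxv oshnw cyvni ysgw dgouy jvd def fkx rjpm
Hunk 4: at line 1 remove [vxv,oshnw,cyvni] add [sol,onbow] -> 10 lines: serq sms sol onbow ysgw dgouy jvd def fkx rjpm
Final line count: 10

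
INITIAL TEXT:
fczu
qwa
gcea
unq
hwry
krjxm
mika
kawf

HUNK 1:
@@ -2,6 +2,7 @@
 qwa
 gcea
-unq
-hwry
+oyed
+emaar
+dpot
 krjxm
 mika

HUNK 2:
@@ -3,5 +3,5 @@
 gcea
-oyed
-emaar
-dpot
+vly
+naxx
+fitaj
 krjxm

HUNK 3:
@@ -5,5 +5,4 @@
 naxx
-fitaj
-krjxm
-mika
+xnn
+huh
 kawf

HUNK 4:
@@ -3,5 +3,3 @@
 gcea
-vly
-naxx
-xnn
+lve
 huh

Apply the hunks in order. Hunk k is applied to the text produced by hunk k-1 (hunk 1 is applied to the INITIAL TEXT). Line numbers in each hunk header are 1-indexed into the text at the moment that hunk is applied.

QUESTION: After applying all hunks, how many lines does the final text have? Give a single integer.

Answer: 6

Derivation:
Hunk 1: at line 2 remove [unq,hwry] add [oyed,emaar,dpot] -> 9 lines: fczu qwa gcea oyed emaar dpot krjxm mika kawf
Hunk 2: at line 3 remove [oyed,emaar,dpot] add [vly,naxx,fitaj] -> 9 lines: fczu qwa gcea vly naxx fitaj krjxm mika kawf
Hunk 3: at line 5 remove [fitaj,krjxm,mika] add [xnn,huh] -> 8 lines: fczu qwa gcea vly naxx xnn huh kawf
Hunk 4: at line 3 remove [vly,naxx,xnn] add [lve] -> 6 lines: fczu qwa gcea lve huh kawf
Final line count: 6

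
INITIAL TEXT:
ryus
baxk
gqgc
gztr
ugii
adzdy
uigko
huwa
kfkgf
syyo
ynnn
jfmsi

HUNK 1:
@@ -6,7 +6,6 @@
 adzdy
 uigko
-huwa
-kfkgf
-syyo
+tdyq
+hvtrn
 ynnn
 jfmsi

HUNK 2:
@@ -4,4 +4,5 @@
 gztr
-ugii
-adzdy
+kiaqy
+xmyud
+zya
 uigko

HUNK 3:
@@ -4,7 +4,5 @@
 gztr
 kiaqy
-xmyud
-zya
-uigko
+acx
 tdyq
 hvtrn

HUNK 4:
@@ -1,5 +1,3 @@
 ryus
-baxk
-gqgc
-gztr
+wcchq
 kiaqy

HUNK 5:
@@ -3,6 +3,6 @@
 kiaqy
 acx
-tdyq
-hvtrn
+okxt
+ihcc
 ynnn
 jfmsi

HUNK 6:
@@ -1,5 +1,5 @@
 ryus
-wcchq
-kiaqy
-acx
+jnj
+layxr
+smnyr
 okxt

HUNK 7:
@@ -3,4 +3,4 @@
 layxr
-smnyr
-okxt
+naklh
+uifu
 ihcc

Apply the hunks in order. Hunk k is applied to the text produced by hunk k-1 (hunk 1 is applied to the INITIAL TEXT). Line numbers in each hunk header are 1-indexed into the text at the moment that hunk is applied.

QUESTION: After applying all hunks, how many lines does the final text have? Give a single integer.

Hunk 1: at line 6 remove [huwa,kfkgf,syyo] add [tdyq,hvtrn] -> 11 lines: ryus baxk gqgc gztr ugii adzdy uigko tdyq hvtrn ynnn jfmsi
Hunk 2: at line 4 remove [ugii,adzdy] add [kiaqy,xmyud,zya] -> 12 lines: ryus baxk gqgc gztr kiaqy xmyud zya uigko tdyq hvtrn ynnn jfmsi
Hunk 3: at line 4 remove [xmyud,zya,uigko] add [acx] -> 10 lines: ryus baxk gqgc gztr kiaqy acx tdyq hvtrn ynnn jfmsi
Hunk 4: at line 1 remove [baxk,gqgc,gztr] add [wcchq] -> 8 lines: ryus wcchq kiaqy acx tdyq hvtrn ynnn jfmsi
Hunk 5: at line 3 remove [tdyq,hvtrn] add [okxt,ihcc] -> 8 lines: ryus wcchq kiaqy acx okxt ihcc ynnn jfmsi
Hunk 6: at line 1 remove [wcchq,kiaqy,acx] add [jnj,layxr,smnyr] -> 8 lines: ryus jnj layxr smnyr okxt ihcc ynnn jfmsi
Hunk 7: at line 3 remove [smnyr,okxt] add [naklh,uifu] -> 8 lines: ryus jnj layxr naklh uifu ihcc ynnn jfmsi
Final line count: 8

Answer: 8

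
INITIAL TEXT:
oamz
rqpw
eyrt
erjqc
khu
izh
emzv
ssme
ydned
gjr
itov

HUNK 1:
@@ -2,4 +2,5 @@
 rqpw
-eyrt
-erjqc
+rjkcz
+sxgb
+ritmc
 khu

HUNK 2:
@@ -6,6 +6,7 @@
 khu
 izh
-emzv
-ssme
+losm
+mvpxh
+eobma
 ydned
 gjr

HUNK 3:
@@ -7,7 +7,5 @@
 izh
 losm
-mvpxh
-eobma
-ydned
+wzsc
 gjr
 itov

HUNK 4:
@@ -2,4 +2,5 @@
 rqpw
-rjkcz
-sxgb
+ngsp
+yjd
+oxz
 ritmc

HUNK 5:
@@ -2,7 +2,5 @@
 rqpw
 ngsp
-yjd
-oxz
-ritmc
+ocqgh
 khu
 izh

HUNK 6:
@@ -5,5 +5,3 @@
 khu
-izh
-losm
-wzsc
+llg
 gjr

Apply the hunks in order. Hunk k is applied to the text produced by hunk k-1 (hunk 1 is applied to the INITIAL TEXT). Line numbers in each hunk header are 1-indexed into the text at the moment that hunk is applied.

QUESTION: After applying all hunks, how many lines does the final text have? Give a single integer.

Hunk 1: at line 2 remove [eyrt,erjqc] add [rjkcz,sxgb,ritmc] -> 12 lines: oamz rqpw rjkcz sxgb ritmc khu izh emzv ssme ydned gjr itov
Hunk 2: at line 6 remove [emzv,ssme] add [losm,mvpxh,eobma] -> 13 lines: oamz rqpw rjkcz sxgb ritmc khu izh losm mvpxh eobma ydned gjr itov
Hunk 3: at line 7 remove [mvpxh,eobma,ydned] add [wzsc] -> 11 lines: oamz rqpw rjkcz sxgb ritmc khu izh losm wzsc gjr itov
Hunk 4: at line 2 remove [rjkcz,sxgb] add [ngsp,yjd,oxz] -> 12 lines: oamz rqpw ngsp yjd oxz ritmc khu izh losm wzsc gjr itov
Hunk 5: at line 2 remove [yjd,oxz,ritmc] add [ocqgh] -> 10 lines: oamz rqpw ngsp ocqgh khu izh losm wzsc gjr itov
Hunk 6: at line 5 remove [izh,losm,wzsc] add [llg] -> 8 lines: oamz rqpw ngsp ocqgh khu llg gjr itov
Final line count: 8

Answer: 8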